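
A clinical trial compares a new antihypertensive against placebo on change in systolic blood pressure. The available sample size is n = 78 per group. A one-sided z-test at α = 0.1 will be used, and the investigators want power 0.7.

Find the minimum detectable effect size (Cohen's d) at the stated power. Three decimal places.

Need Φ(δ − 1.282) = 0.7, so δ = 1.282 + 0.524 = 1.806.
δ = d·√(n/2) ⇒ d = δ/√(n/2) = 1.806/√(78/2) = 0.2892.

d ≈ 0.289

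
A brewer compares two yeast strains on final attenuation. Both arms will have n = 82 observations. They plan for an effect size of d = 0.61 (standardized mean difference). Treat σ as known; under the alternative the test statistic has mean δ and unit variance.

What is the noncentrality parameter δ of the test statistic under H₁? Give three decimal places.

δ = d·√(n/2) = 0.61 × √(82/2) = 3.9059

δ ≈ 3.906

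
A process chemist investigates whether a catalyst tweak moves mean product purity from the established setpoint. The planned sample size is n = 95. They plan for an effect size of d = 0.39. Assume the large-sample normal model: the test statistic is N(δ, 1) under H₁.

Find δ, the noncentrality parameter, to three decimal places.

δ ≈ 3.801

δ = d·√n = 0.39 × √95 = 3.8012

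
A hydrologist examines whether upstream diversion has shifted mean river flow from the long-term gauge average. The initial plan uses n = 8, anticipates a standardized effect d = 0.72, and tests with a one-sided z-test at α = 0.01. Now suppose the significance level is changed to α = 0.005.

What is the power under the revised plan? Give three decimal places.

δ = d·√n = 0.72 × √8 = 2.0365 (unchanged). New critical value: z_{0.005} = 2.576.
Revised power = P(Z > 2.576 − δ) = Φ(-0.539) = 0.2948.

Power ≈ 0.295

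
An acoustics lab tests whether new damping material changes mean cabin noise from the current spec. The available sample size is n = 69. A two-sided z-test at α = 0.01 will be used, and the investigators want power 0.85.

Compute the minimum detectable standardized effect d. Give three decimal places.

d ≈ 0.435

Need Φ(δ − 2.576) = 0.85, so δ = 2.576 + 1.036 = 3.612.
(The second rejection-region term Φ(−δ − z_{α/2}) is negligible and dropped.)
δ = d·√n ⇒ d = δ/√n = 3.612/√69 = 0.4349.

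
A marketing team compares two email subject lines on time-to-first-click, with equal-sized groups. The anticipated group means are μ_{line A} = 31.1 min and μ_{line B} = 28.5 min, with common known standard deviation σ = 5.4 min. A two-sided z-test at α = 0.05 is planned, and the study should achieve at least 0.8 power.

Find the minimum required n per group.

n = 68 per group

Standardized effect: d = |μ_{line A} − μ_{line B}| / σ = |31.1 − 28.5| / 5.4 = 0.4815
For power 0.8 need Φ(δ − z_{0.025}) = 0.8, so δ = z_{0.025} + z_{0.20} = 1.960 + 0.842 = 2.802.
(Ignoring the negligible lower-tail rejection probability gives the usual closed-form inversion.)
δ = d·√(n/2) ⇒ n = 2(δ/d)² = 2 × (2.802 / 0.4815)² = 67.71.
Round up to the next whole unit.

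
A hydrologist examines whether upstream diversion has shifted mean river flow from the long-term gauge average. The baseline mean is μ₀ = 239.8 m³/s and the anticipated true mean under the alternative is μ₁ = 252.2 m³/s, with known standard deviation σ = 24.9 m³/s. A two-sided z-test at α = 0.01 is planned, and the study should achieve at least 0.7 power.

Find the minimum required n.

n = 39

Standardized effect: d = |μ₁ − μ₀| / σ = |252.2 − 239.8| / 24.9 = 0.4980
For power 0.7 need Φ(δ − z_{0.005}) = 0.7, so δ = z_{0.005} + z_{0.30} = 2.576 + 0.524 = 3.100.
(Ignoring the negligible lower-tail rejection probability gives the usual closed-form inversion.)
δ = d·√n ⇒ n = (δ/d)² = (3.100 / 0.4980)² = 38.76.
Round up to the next whole unit.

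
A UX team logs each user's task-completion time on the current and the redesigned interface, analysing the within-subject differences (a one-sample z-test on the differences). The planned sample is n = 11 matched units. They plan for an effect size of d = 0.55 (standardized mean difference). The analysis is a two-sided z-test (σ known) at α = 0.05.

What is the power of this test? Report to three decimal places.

Power ≈ 0.446

Noncentrality parameter: λ = d·√n = 0.55 × √11 = 1.8241
Two-sided α = 0.05 → critical value z_{0.025} = 1.960.
Power = Φ(λ − 1.960) + Φ(−λ − 1.960) = Φ(-0.136) + Φ(-3.784) = 0.4460 + 0.0001 = 0.4461.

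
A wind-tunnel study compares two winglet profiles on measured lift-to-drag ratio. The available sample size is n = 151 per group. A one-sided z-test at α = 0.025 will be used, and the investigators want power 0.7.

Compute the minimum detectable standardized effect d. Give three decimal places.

Required noncentrality: δ = z_{0.025} + z_{0.30} = 1.960 + 0.524 = 2.484.
δ = d·√(n/2) ⇒ d = δ/√(n/2) = 2.484/√(151/2) = 0.2859.

d ≈ 0.286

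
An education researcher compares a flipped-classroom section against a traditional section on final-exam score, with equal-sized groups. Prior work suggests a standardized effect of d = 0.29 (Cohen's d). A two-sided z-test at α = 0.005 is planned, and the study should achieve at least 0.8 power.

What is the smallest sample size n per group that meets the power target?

n = 317 per group

Set Φ(δ − 2.807) = 0.8; then δ − 2.807 = Φ⁻¹(0.8) = 0.842, giving δ = 3.649.
(The Φ(−δ − z_{α/2}) term is vanishingly small for δ > 0 and is dropped in the standard sample-size formula.)
δ = d·√(n/2) ⇒ n = 2(δ/d)² = 2 × (3.649 / 0.29)² = 316.59.
Rounding up, n = 317 per group.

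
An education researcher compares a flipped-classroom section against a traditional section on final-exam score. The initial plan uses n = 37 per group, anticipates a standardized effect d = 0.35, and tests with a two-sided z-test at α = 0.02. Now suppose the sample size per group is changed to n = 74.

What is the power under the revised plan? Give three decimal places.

Power ≈ 0.422

With n = 74 per group: δ = d·√(n/2) = 0.35 × √(74/2) = 2.1290. Critical value z_{0.01} = 2.326.
Revised power = Φ(δ − 2.326) + Φ(−δ − 2.326) = Φ(-0.197) + Φ(-4.455) = 0.4218 + 0.0000 = 0.4218.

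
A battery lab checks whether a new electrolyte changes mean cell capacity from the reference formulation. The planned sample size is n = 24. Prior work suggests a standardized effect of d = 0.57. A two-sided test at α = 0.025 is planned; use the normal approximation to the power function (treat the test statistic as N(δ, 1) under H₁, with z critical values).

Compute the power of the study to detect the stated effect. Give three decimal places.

Power ≈ 0.709

Noncentrality parameter: δ = d·√n = 0.57 × √24 = 2.7924
Two-sided α = 0.025 → critical value z_{0.0125} = 2.241.
Power = Φ(δ − 2.241) + Φ(−δ − 2.241) = Φ(0.551) + Φ(-5.034) = 0.7092 + 0.0000 = 0.7092.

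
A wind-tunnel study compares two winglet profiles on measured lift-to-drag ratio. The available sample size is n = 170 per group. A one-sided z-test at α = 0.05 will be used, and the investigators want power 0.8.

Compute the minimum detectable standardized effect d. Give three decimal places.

d ≈ 0.270

Need Φ(δ − 1.645) = 0.8, so δ = 1.645 + 0.842 = 2.486.
δ = d·√(n/2) ⇒ d = δ/√(n/2) = 2.486/√(170/2) = 0.2697.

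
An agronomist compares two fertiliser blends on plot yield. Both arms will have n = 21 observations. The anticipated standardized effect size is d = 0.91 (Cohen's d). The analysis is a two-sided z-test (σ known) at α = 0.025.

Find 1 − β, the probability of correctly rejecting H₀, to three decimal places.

Power ≈ 0.760

Noncentrality parameter: δ = d·√(n/2) = 0.91 × √(21/2) = 2.9487
Two-sided α = 0.025 → critical value z_{0.0125} = 2.241.
Power = Φ(δ − 2.241) + Φ(−δ − 2.241) = Φ(0.707) + Φ(-5.190) = 0.7603 + 0.0000 = 0.7603.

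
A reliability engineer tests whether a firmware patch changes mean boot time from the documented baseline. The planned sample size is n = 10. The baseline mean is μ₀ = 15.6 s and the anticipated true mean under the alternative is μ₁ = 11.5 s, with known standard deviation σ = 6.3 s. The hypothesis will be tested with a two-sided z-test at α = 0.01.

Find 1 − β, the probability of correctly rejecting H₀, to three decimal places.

Standardized effect: d = |μ₁ − μ₀| / σ = |11.5 − 15.6| / 6.3 = 0.6508
Noncentrality parameter: δ = d·√n = 0.6508 × √10 = 2.0580
Critical value for a two-sided test at α = 0.01: z_{α/2} = 2.576.
Power = Φ(δ − 2.576) + Φ(−δ − 2.576) = Φ(-0.518) + Φ(-4.634) = 0.3023 + 0.0000 = 0.3023.

Power ≈ 0.302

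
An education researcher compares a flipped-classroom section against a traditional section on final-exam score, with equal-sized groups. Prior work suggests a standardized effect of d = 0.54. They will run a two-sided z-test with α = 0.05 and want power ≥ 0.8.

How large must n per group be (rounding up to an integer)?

n = 54 per group

For power 0.8 need Φ(δ − z_{0.025}) = 0.8, so δ = z_{0.025} + z_{0.20} = 1.960 + 0.842 = 2.802.
(The Φ(−δ − z_{α/2}) term is vanishingly small for δ > 0 and is dropped in the standard sample-size formula.)
δ = d·√(n/2) ⇒ n = 2(δ/d)² = 2 × (2.802 / 0.54)² = 53.83.
Round up to the next whole unit.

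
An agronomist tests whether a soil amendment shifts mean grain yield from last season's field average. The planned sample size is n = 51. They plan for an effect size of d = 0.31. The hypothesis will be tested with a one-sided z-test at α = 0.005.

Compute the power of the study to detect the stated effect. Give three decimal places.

Noncentrality parameter: δ = d·√n = 0.31 × √51 = 2.2138
One-sided α = 0.005 → critical value z_{0.005} = 2.576.
Power = Φ(δ − 2.576) = Φ(-0.362) = 0.3587.

Power ≈ 0.359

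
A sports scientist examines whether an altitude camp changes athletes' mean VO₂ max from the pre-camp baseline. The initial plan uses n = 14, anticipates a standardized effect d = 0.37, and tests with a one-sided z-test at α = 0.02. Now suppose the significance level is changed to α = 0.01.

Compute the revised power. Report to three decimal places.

Power ≈ 0.173

δ = d·√n = 0.37 × √14 = 1.3844 (unchanged). New critical value: z_{0.01} = 2.326.
Revised power = P(Z > 2.326 − δ) = Φ(-0.942) = 0.1731.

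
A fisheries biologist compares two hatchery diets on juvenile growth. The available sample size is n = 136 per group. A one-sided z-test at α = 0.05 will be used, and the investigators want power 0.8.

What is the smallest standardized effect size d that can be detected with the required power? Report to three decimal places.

Need Φ(δ − 1.645) = 0.8, so δ = 1.645 + 0.842 = 2.486.
δ = d·√(n/2) ⇒ d = δ/√(n/2) = 2.486/√(136/2) = 0.3015.

d ≈ 0.302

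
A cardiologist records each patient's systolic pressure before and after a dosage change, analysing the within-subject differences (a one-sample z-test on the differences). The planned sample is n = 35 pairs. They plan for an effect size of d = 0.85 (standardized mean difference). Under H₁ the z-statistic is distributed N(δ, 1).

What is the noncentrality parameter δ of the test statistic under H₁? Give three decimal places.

δ = d·√n = 0.85 × √35 = 5.0287

δ ≈ 5.029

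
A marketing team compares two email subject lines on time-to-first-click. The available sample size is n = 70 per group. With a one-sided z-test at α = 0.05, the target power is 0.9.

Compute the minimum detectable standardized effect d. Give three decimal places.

d ≈ 0.495

Need Φ(δ − 1.645) = 0.9, so δ = 1.645 + 1.282 = 2.926.
δ = d·√(n/2) ⇒ d = δ/√(n/2) = 2.926/√(70/2) = 0.4947.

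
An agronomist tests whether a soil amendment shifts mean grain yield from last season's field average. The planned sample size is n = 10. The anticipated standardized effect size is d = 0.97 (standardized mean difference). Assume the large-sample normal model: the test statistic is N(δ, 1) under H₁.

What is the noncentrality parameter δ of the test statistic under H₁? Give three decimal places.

δ ≈ 3.067

The noncentrality parameter scales effect size by the design's sample-size factor: δ = d·√n = 0.97 × √10 = 3.0674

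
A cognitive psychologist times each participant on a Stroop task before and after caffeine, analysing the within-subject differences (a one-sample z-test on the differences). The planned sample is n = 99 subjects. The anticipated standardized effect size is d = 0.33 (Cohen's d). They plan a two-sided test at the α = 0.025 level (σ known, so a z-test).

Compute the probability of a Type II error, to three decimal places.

β ≈ 0.149

Noncentrality parameter: δ = d·√n = 0.33 × √99 = 3.2835
Critical value for a two-sided test at α = 0.025: z_{α/2} = 2.241.
Power = Φ(δ − 2.241) + Φ(−δ − 2.241) = Φ(1.042) + Φ(-5.525) = 0.8513 + 0.0000 = 0.8513.
Type II error: β = 1 − power = 1 − 0.8513 = 0.1487.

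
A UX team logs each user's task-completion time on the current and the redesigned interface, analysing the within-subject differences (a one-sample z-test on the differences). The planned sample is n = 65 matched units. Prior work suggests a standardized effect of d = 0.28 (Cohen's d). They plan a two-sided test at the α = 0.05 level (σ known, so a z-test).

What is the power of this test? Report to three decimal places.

Power ≈ 0.617

Noncentrality parameter: δ = d·√n = 0.28 × √65 = 2.2574
Critical value for a two-sided test at α = 0.05: z_{α/2} = 1.960.
Power = Φ(δ − 1.960) + Φ(−δ − 1.960) = Φ(0.297) + Φ(-4.217) = 0.6169 + 0.0000 = 0.6170.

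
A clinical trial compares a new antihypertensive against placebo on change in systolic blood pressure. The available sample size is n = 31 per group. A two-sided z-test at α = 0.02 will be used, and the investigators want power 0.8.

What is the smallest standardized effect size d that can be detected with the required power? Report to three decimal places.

Required noncentrality: δ = z_{0.01} + z_{0.20} = 2.326 + 0.842 = 3.168.
(Lower-tail contribution to power is negligible for δ > 0.)
δ = d·√(n/2) ⇒ d = δ/√(n/2) = 3.168/√(31/2) = 0.8047.

d ≈ 0.805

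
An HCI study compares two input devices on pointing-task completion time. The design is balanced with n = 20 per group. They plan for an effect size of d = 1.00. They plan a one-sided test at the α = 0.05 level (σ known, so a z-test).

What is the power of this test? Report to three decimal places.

Power ≈ 0.935

Noncentrality parameter: δ = d·√(n/2) = 1.00 × √(20/2) = 3.1623
One-sided α = 0.05 → critical value z_{0.05} = 1.645.
Power = Φ(δ − 1.645) = Φ(1.517) = 0.9354.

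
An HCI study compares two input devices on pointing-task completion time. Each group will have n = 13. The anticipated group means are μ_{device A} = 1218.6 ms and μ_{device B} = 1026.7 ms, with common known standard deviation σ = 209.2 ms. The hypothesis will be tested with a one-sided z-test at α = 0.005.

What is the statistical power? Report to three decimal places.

Power ≈ 0.406

Standardized effect: d = |μ_{device A} − μ_{device B}| / σ = |1218.6 − 1026.7| / 209.2 = 0.9173
Noncentrality parameter: δ = d·√(n/2) = 0.9173 × √(13/2) = 2.3387
Critical value for a one-sided test at α = 0.005: z_α = 2.576.
Power = Φ(δ − 2.576) = Φ(-0.237) = 0.4063.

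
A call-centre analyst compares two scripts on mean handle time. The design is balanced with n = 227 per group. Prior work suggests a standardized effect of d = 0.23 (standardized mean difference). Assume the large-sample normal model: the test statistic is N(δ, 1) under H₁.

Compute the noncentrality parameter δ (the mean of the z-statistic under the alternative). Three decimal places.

δ ≈ 2.450

The noncentrality parameter scales effect size by the design's sample-size factor: δ = d·√(n/2) = 0.23 × √(227/2) = 2.4503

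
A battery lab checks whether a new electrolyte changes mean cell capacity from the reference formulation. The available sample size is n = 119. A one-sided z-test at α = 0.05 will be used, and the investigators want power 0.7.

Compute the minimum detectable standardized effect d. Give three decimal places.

d ≈ 0.199

Need Φ(δ − 1.645) = 0.7, so δ = 1.645 + 0.524 = 2.169.
δ = d·√n ⇒ d = δ/√n = 2.169/√119 = 0.1989.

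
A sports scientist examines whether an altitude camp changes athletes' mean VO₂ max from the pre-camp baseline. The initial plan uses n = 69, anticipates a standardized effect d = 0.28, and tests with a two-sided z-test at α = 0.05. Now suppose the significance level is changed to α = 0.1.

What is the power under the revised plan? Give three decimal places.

Power ≈ 0.752

δ = d·√n = 0.28 × √69 = 2.3259 (unchanged). New critical value: z_{0.05} = 1.645.
Revised power = Φ(δ − 1.645) + Φ(−δ − 1.645) = Φ(0.681) + Φ(-3.971) = 0.7521 + 0.0000 = 0.7521.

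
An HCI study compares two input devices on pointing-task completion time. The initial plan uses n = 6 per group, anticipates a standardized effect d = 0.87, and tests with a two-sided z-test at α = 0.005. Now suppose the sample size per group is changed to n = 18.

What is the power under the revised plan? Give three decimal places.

Power ≈ 0.422

With n = 18 per group: δ = d·√(n/2) = 0.87 × √(18/2) = 2.6100. Critical value z_{0.0025} = 2.807.
Revised power = Φ(δ − 2.807) + Φ(−δ − 2.807) = Φ(-0.197) + Φ(-5.417) = 0.4219 + 0.0000 = 0.4219.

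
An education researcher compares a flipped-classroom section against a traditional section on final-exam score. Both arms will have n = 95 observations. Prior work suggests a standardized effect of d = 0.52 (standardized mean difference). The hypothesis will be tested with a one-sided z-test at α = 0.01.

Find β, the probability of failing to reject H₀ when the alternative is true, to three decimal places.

Noncentrality parameter: δ = d·√(n/2) = 0.52 × √(95/2) = 3.5839
One-sided α = 0.01 → critical value z_{0.01} = 2.326.
Power = P(Z > 2.326 − δ) = Φ(1.258) = 0.8957.
Type II error: β = 1 − power = 1 − 0.8957 = 0.1043.

β ≈ 0.104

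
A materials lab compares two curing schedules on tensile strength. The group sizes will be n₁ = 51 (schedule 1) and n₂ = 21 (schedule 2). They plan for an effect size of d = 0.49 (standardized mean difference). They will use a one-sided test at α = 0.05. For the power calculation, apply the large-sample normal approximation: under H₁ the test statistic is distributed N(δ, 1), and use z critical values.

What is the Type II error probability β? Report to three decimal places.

β ≈ 0.403

Noncentrality parameter: δ = d / √(1/n₁ + 1/n₂) = 0.49 / √(1/51 + 1/21) = 1.8898
One-sided α = 0.05 → critical value z_{0.05} = 1.645.
Power = Φ(δ − 1.645) = Φ(0.245) = 0.5968.
Type II error: β = 1 − power = 1 − 0.5968 = 0.4032.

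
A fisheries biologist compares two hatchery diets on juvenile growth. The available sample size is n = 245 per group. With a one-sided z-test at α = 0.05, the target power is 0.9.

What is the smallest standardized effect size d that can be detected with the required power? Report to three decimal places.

Required noncentrality: δ = z_{0.05} + z_{0.10} = 1.645 + 1.282 = 2.926.
δ = d·√(n/2) ⇒ d = δ/√(n/2) = 2.926/√(245/2) = 0.2644.

d ≈ 0.264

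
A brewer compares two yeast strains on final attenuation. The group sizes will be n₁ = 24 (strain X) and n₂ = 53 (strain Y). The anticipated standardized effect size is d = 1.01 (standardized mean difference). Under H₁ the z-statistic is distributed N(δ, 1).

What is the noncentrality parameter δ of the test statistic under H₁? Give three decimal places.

The noncentrality parameter scales effect size by the design's sample-size factor: δ = d / √(1/n₁ + 1/n₂) = 1.01 / √(1/24 + 1/53) = 4.1051

δ ≈ 4.105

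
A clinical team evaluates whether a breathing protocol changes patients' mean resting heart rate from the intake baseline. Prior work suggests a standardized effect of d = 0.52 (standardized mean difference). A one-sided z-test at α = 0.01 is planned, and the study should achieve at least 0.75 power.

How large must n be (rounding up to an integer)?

n = 34

Set Φ(δ − 2.326) = 0.75; then δ − 2.326 = Φ⁻¹(0.75) = 0.674, giving δ = 3.001.
δ = d·√n ⇒ n = (δ/d)² = (3.001 / 0.52)² = 33.30.
Rounding up, n = 34.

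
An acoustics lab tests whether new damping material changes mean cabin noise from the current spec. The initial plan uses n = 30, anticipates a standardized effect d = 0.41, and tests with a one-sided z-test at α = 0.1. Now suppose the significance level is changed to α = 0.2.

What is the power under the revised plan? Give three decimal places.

Power ≈ 0.920

δ = d·√n = 0.41 × √30 = 2.2457 (unchanged). New critical value: z_{0.2} = 0.842.
Revised power = Φ(δ − 0.842) = Φ(1.404) = 0.9198.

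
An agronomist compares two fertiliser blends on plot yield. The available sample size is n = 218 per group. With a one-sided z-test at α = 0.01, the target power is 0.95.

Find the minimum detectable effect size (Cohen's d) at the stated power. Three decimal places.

Required noncentrality: δ = z_{0.01} + z_{0.05} = 2.326 + 1.645 = 3.971.
δ = d·√(n/2) ⇒ d = δ/√(n/2) = 3.971/√(218/2) = 0.3804.

d ≈ 0.380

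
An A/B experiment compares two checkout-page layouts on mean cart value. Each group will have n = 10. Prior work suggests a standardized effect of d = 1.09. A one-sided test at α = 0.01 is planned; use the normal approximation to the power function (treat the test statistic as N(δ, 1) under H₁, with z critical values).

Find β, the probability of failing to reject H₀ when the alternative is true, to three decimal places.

Noncentrality parameter: δ = d·√(n/2) = 1.09 × √(10/2) = 2.4373
Critical value for a one-sided test at α = 0.01: z_α = 2.326.
Power = Φ(δ − 2.326) = Φ(0.111) = 0.5442.
Type II error: β = 1 − power = 1 − 0.5442 = 0.4558.

β ≈ 0.456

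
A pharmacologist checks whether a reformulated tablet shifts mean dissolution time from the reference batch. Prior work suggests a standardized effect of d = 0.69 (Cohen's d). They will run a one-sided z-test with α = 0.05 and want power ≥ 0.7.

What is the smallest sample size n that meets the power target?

n = 10

Set Φ(δ − 1.645) = 0.7; then δ − 1.645 = Φ⁻¹(0.7) = 0.524, giving δ = 2.169.
δ = d·√n ⇒ n = (δ/d)² = (2.169 / 0.69)² = 9.88.
Round up to the next whole unit.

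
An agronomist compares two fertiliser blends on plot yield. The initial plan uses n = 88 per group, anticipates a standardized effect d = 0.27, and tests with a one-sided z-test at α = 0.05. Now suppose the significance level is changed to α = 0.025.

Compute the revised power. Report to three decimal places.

Power ≈ 0.433

δ = d·√(n/2) = 0.27 × √(88/2) = 1.7910 (unchanged). New critical value: z_{0.025} = 1.960.
Revised power = Φ(δ − 1.960) = Φ(-0.169) = 0.4329.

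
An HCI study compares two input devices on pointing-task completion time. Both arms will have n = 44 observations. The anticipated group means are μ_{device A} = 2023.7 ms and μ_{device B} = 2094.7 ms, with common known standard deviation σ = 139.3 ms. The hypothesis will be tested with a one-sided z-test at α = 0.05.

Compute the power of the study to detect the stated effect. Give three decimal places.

Standardized effect: d = |μ_{device A} − μ_{device B}| / σ = |2023.7 − 2094.7| / 139.3 = 0.5097
Noncentrality parameter: δ = d·√(n/2) = 0.5097 × √(44/2) = 2.3907
One-sided α = 0.05 → critical value z_{0.05} = 1.645.
Power = P(Z > 1.645 − δ) = Φ(0.746) = 0.7721.

Power ≈ 0.772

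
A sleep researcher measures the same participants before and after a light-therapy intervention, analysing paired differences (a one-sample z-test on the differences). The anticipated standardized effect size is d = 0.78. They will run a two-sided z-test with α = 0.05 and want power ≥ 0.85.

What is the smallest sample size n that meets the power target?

n = 15

For power 0.85 need Φ(δ − z_{0.025}) = 0.85, so δ = z_{0.025} + z_{0.15} = 1.960 + 1.036 = 2.996.
(The Φ(−δ − z_{α/2}) term is vanishingly small for δ > 0 and is dropped in the standard sample-size formula.)
δ = d·√n ⇒ n = (δ/d)² = (2.996 / 0.78)² = 14.76.
Round up to the next whole unit.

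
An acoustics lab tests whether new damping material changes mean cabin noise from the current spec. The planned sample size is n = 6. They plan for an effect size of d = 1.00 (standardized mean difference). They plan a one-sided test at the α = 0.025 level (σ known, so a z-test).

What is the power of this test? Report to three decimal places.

Noncentrality parameter: δ = d·√n = 1.00 × √6 = 2.4495
One-sided α = 0.025 → critical value z_{0.025} = 1.960.
Power = Φ(δ − 1.960) = Φ(0.490) = 0.6878.

Power ≈ 0.688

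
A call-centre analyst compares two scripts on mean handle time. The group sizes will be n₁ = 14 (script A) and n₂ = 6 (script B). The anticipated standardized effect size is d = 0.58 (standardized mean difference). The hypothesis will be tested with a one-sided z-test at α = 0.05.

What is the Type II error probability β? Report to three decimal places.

Noncentrality parameter: δ = d / √(1/n₁ + 1/n₂) = 0.58 / √(1/14 + 1/6) = 1.1886
Critical value for a one-sided test at α = 0.05: z_α = 1.645.
Power = P(Z > 1.645 − δ) = Φ(-0.456) = 0.3241.
Type II error: β = 1 − power = 1 − 0.3241 = 0.6759.

β ≈ 0.676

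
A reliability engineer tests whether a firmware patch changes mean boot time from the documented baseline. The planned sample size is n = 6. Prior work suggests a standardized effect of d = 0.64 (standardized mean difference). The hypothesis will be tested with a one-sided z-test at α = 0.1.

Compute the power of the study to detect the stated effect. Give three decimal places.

Noncentrality parameter: δ = d·√n = 0.64 × √6 = 1.5677
One-sided α = 0.1 → critical value z_{0.1} = 1.282.
Power = P(Z > 1.282 − δ) = Φ(0.286) = 0.6126.

Power ≈ 0.613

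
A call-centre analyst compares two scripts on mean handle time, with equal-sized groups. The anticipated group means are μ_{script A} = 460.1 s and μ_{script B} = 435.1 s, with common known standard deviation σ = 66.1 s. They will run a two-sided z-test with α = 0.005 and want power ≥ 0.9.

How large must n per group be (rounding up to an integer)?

Standardized effect: d = |μ_{script A} − μ_{script B}| / σ = |460.1 − 435.1| / 66.1 = 0.3782
Set Φ(δ − 2.807) = 0.9; then δ − 2.807 = Φ⁻¹(0.9) = 1.282, giving δ = 4.089.
(For δ > 0 the lower-tail rejection region contributes negligibly to power, so the one-term inversion is standard.)
δ = d·√(n/2) ⇒ n = 2(δ/d)² = 2 × (4.089 / 0.3782)² = 233.72.
Round up to the next whole unit.

n = 234 per group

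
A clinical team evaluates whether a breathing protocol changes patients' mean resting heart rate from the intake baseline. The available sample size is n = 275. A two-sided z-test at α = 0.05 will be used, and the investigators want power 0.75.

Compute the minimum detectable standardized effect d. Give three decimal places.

d ≈ 0.159

Required noncentrality: δ = z_{0.025} + z_{0.25} = 1.960 + 0.674 = 2.634.
(Lower-tail contribution to power is negligible for δ > 0.)
δ = d·√n ⇒ d = δ/√n = 2.634/√275 = 0.1589.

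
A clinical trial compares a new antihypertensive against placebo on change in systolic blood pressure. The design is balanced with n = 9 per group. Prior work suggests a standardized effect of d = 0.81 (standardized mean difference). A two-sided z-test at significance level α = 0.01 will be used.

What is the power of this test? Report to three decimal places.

Noncentrality parameter: δ = d·√(n/2) = 0.81 × √(9/2) = 1.7183
Critical value for a two-sided test at α = 0.01: z_{α/2} = 2.576.
Power = Φ(δ − 2.576) + Φ(−δ − 2.576) = Φ(-0.858) + Φ(-4.294) = 0.1956 + 0.0000 = 0.1956.

Power ≈ 0.196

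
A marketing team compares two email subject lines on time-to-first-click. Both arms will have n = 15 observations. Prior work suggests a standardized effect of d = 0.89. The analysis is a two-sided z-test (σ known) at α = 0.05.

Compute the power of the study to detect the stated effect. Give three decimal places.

Power ≈ 0.683

Noncentrality parameter: δ = d·√(n/2) = 0.89 × √(15/2) = 2.4374
Critical value for a two-sided test at α = 0.05: z_{α/2} = 1.960.
Power = Φ(δ − 1.960) + Φ(−δ − 1.960) = Φ(0.477) + Φ(-4.397) = 0.6835 + 0.0000 = 0.6835.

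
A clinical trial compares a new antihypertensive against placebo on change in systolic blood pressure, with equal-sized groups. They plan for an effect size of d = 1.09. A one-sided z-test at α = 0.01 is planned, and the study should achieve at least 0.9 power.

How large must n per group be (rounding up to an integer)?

For power 0.9 need Φ(δ − z_{0.01}) = 0.9, so δ = z_{0.01} + z_{0.10} = 2.326 + 1.282 = 3.608.
δ = d·√(n/2) ⇒ n = 2(δ/d)² = 2 × (3.608 / 1.09)² = 21.91.
Rounding up, n = 22 per group.

n = 22 per group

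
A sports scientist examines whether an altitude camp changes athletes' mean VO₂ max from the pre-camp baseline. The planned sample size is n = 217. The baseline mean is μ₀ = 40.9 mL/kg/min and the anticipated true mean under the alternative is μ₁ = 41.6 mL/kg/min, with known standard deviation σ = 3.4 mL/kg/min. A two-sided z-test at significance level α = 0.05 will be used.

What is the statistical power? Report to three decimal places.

Power ≈ 0.858

Standardized effect: d = |μ₁ − μ₀| / σ = |41.6 − 40.9| / 3.4 = 0.2059
Noncentrality parameter: δ = d·√n = 0.2059 × √217 = 3.0328
Two-sided α = 0.05 → critical value z_{0.025} = 1.960.
Power = Φ(δ − 1.960) + Φ(−δ − 1.960) = Φ(1.073) + Φ(-4.993) = 0.8583 + 0.0000 = 0.8583.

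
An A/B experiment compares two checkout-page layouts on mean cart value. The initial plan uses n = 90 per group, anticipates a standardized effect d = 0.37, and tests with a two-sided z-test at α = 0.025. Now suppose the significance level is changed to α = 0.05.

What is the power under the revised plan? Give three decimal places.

δ = d·√(n/2) = 0.37 × √(90/2) = 2.4820 (unchanged). New critical value: z_{0.025} = 1.960.
Revised power = Φ(δ − 1.960) + Φ(−δ − 1.960) = Φ(0.522) + Φ(-4.442) = 0.6992 + 0.0000 = 0.6992.

Power ≈ 0.699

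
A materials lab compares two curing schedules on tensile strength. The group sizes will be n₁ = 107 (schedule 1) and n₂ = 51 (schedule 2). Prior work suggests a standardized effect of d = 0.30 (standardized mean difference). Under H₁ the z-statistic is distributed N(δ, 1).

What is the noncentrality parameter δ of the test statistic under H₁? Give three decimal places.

δ ≈ 1.763

δ = d / √(1/n₁ + 1/n₂) = 0.30 / √(1/107 + 1/51) = 1.7631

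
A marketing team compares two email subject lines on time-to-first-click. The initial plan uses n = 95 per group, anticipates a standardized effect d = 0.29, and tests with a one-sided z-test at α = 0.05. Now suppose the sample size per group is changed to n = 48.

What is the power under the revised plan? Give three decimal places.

With n = 48 per group: δ = d·√(n/2) = 0.29 × √(48/2) = 1.4207. Critical value z_{0.05} = 1.645.
Revised power = Φ(δ − 1.645) = Φ(-0.224) = 0.4113.

Power ≈ 0.411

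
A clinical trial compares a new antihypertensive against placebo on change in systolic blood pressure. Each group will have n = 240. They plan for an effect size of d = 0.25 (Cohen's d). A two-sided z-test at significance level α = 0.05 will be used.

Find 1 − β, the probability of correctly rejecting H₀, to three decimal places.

Power ≈ 0.782

Noncentrality parameter: λ = d·√(n/2) = 0.25 × √(240/2) = 2.7386
Critical value for a two-sided test at α = 0.05: z_{α/2} = 1.960.
Power = Φ(λ − 1.960) + Φ(−λ − 1.960) = Φ(0.779) + Φ(-4.699) = 0.7819 + 0.0000 = 0.7819.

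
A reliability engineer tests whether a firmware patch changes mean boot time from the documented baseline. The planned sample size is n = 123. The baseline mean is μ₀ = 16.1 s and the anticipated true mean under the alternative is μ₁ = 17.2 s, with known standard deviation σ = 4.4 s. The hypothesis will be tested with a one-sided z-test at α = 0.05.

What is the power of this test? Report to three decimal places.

Standardized effect: d = |μ₁ − μ₀| / σ = |17.2 − 16.1| / 4.4 = 0.2500
Noncentrality parameter: δ = d·√n = 0.2500 × √123 = 2.7726
One-sided α = 0.05 → critical value z_{0.05} = 1.645.
Power = P(Z > 1.645 − δ) = Φ(1.128) = 0.8703.

Power ≈ 0.870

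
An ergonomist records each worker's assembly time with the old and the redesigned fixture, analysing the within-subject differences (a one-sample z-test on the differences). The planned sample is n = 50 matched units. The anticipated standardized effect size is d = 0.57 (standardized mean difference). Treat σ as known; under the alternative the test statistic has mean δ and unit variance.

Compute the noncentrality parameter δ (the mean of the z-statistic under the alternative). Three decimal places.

δ = d·√n = 0.57 × √50 = 4.0305

δ ≈ 4.031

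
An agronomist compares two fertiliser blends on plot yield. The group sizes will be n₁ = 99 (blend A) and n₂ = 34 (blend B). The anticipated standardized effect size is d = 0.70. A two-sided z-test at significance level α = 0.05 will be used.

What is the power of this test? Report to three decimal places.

Power ≈ 0.941

Noncentrality parameter: δ = d / √(1/n₁ + 1/n₂) = 0.70 / √(1/99 + 1/34) = 3.5215
Two-sided α = 0.05 → critical value z_{0.025} = 1.960.
Power = Φ(δ − 1.960) + Φ(−δ − 1.960) = Φ(1.562) + Φ(-5.481) = 0.9408 + 0.0000 = 0.9408.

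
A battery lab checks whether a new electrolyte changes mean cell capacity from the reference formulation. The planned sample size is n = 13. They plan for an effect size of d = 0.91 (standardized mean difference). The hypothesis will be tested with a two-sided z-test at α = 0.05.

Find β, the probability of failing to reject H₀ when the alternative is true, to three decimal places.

Noncentrality parameter: δ = d·√n = 0.91 × √13 = 3.2811
Two-sided α = 0.05 → critical value z_{0.025} = 1.960.
Power = Φ(δ − 1.960) + Φ(−δ − 1.960) = Φ(1.321) + Φ(-5.241) = 0.9068 + 0.0000 = 0.9068.
Type II error: β = 1 − power = 1 − 0.9068 = 0.0932.

β ≈ 0.093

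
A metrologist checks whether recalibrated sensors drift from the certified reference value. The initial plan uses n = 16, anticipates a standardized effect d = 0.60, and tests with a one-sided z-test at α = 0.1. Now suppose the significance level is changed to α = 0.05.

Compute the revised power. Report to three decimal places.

δ = d·√n = 0.60 × √16 = 2.4000 (unchanged). New critical value: z_{0.05} = 1.645.
Revised power = P(Z > 1.645 − δ) = Φ(0.755) = 0.7749.

Power ≈ 0.775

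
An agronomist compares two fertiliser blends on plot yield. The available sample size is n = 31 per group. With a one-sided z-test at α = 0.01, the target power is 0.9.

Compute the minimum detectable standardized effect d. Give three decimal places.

d ≈ 0.916

Required noncentrality: δ = z_{0.01} + z_{0.10} = 2.326 + 1.282 = 3.608.
δ = d·√(n/2) ⇒ d = δ/√(n/2) = 3.608/√(31/2) = 0.9164.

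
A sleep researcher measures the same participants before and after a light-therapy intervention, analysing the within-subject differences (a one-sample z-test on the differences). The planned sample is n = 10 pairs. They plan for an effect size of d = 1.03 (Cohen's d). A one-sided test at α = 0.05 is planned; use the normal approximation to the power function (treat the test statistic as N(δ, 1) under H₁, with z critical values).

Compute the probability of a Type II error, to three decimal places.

β ≈ 0.053

Noncentrality parameter: δ = d·√n = 1.03 × √10 = 3.2571
Critical value for a one-sided test at α = 0.05: z_α = 1.645.
Power = P(Z > 1.645 − δ) = Φ(1.612) = 0.9466.
Type II error: β = 1 − power = 1 − 0.9466 = 0.0534.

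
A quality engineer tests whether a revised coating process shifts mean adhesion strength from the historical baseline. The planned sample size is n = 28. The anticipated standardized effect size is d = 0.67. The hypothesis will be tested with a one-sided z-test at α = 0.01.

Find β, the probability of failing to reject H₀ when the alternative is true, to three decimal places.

β ≈ 0.111

Noncentrality parameter: δ = d·√n = 0.67 × √28 = 3.5453
One-sided α = 0.01 → critical value z_{0.01} = 2.326.
Power = P(Z > 2.326 − δ) = Φ(1.219) = 0.8886.
Type II error: β = 1 − power = 1 − 0.8886 = 0.1114.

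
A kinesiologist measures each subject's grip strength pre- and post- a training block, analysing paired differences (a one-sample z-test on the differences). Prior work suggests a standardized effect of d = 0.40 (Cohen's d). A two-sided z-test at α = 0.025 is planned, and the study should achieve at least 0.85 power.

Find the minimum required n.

Set Φ(δ − 2.241) = 0.85; then δ − 2.241 = Φ⁻¹(0.85) = 1.036, giving δ = 3.278.
(Ignoring the negligible lower-tail rejection probability gives the usual closed-form inversion.)
δ = d·√n ⇒ n = (δ/d)² = (3.278 / 0.40)² = 67.15.
Rounding up, n = 68.

n = 68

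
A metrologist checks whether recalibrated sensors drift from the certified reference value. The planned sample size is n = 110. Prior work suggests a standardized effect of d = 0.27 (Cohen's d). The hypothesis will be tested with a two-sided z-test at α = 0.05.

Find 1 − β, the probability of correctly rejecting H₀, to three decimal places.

Noncentrality parameter: δ = d·√n = 0.27 × √110 = 2.8318
Two-sided α = 0.05 → critical value z_{0.025} = 1.960.
Power = Φ(δ − 1.960) + Φ(−δ − 1.960) = Φ(0.872) + Φ(-4.792) = 0.8083 + 0.0000 = 0.8083.

Power ≈ 0.808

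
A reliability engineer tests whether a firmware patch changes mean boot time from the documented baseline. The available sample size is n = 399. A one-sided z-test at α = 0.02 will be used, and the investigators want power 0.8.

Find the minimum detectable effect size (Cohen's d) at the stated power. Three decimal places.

d ≈ 0.145

Required noncentrality: δ = z_{0.02} + z_{0.20} = 2.054 + 0.842 = 2.895.
δ = d·√n ⇒ d = δ/√n = 2.895/√399 = 0.1449.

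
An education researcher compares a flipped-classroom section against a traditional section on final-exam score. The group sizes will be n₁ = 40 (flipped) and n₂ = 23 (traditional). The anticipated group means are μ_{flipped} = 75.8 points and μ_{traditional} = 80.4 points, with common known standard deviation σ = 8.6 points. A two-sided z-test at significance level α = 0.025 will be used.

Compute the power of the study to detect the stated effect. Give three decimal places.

Standardized effect: d = |μ_{flipped} − μ_{traditional}| / σ = |75.8 − 80.4| / 8.6 = 0.5349
Noncentrality parameter: λ = d / √(1/n₁ + 1/n₂) = 0.5349 / √(1/40 + 1/23) = 2.0440
Critical value for a two-sided test at α = 0.025: z_{α/2} = 2.241.
Power = Φ(λ − 2.241) + Φ(−λ − 2.241) = Φ(-0.197) + Φ(-4.285) = 0.4218 + 0.0000 = 0.4218.

Power ≈ 0.422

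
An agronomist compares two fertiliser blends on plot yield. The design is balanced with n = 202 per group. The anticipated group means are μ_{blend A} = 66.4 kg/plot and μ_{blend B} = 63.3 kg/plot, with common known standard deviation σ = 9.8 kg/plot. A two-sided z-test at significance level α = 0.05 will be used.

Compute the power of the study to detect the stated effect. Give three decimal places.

Power ≈ 0.889

Standardized effect: d = |μ_{blend A} − μ_{blend B}| / σ = |66.4 − 63.3| / 9.8 = 0.3163
Noncentrality parameter: δ = d·√(n/2) = 0.3163 × √(202/2) = 3.1790
Two-sided α = 0.05 → critical value z_{0.025} = 1.960.
Power = Φ(δ − 1.960) + Φ(−δ − 1.960) = Φ(1.219) + Φ(-5.139) = 0.8886 + 0.0000 = 0.8886.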